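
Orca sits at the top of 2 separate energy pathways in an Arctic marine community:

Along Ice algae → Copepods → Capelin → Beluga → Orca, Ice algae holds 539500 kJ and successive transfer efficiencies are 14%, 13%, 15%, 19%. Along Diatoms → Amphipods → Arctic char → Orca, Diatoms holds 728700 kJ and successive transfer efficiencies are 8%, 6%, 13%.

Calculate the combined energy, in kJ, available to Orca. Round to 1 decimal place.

Via Ice algae: 539500 × 0.14 × 0.13 × 0.15 × 0.19 = 279.83865 kJ
Via Diatoms: 728700 × 0.08 × 0.06 × 0.13 = 454.7088 kJ
Total at Orca: 279.83865 + 454.7088 = 734.54745 kJ

734.5 kJ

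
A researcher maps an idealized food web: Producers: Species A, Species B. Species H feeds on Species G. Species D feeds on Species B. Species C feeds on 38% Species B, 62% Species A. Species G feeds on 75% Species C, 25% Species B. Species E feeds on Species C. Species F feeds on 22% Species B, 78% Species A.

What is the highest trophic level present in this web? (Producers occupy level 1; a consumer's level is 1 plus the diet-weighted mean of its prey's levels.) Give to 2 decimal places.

3.75

Species C: 1 + (0.38×1 + 0.62×1) = 2
Species D: 1 + 1 = 2
Species E: 1 + 2 = 3
Species F: 1 + (0.22×1 + 0.78×1) = 2
Species G: 1 + (0.75×2 + 0.25×1) = 2.75
Species H: 1 + 2.75 = 3.75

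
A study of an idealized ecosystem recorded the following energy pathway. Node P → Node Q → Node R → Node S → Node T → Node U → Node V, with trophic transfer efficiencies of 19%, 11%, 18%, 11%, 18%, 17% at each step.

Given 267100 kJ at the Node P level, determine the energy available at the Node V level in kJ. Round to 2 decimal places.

Node Q: 267100 × 0.19 = 50749 kJ
Node R: 50749 × 0.11 = 5582.39 kJ
Node S: 5582.39 × 0.18 = 1004.8302 kJ
Node T: 1004.8302 × 0.11 = 110.531322 kJ
Node U: 110.531322 × 0.18 = 19.89563796 kJ
Node V: 19.89563796 × 0.17 = 3.3822584532 kJ

3.38 kJ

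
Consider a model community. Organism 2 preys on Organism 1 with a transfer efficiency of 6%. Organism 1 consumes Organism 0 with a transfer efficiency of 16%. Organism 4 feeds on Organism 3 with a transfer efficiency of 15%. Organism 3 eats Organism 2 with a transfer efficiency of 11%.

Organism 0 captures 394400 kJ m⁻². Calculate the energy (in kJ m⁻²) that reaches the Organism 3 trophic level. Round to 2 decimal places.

Organism 1: 394400 × 0.16 = 63104 kJ m⁻²
Organism 2: 63104 × 0.06 = 3786.24 kJ m⁻²
Organism 3: 3786.24 × 0.11 = 416.4864 kJ m⁻²

416.49 kJ m⁻²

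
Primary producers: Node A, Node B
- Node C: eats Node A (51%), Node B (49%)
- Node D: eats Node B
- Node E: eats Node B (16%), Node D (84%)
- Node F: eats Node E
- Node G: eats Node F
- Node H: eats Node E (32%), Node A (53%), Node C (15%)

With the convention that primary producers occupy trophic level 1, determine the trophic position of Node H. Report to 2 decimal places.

2.74

Node C: 1 + (0.51×1 + 0.49×1) = 2
Node D: 1 + 1 = 2
Node E: 1 + (0.16×1 + 0.84×2) = 2.84
Node F: 1 + 2.84 = 3.84
Node G: 1 + 3.84 = 4.84
Node H: 1 + (0.32×2.84 + 0.53×1 + 0.15×2) = 2.7388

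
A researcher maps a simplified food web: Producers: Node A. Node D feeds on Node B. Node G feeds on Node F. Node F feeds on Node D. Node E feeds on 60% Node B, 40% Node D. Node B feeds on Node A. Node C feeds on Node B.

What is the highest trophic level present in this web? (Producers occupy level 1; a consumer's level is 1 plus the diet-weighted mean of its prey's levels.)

Node B: 1 + 1 = 2
Node C: 1 + 2 = 3
Node D: 1 + 2 = 3
Node E: 1 + (0.6×2 + 0.4×3) = 3.4
Node F: 1 + 3 = 4
Node G: 1 + 4 = 5

5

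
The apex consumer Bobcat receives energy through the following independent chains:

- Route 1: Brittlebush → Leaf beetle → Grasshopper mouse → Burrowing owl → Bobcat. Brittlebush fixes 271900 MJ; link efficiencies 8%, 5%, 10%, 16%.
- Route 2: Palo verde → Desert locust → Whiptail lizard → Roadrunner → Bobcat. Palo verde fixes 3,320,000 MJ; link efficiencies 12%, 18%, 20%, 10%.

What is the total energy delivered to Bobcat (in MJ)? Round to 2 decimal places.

Route 1: 271900 × 0.08 × 0.05 × 0.1 × 0.16 = 17.4016 MJ
Route 2: 3320000 × 0.12 × 0.18 × 0.2 × 0.1 = 1434.24 MJ
Total at Bobcat: 17.4016 + 1434.24 = 1451.6416 MJ

1451.64 MJ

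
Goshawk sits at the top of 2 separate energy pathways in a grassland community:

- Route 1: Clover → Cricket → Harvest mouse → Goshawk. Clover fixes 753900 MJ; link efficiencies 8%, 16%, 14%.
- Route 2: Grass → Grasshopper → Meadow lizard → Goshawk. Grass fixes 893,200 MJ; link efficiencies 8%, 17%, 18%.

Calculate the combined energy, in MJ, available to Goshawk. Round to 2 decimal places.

3537.54 MJ

Route 1: 753900 × 0.08 × 0.16 × 0.14 = 1350.9888 MJ
Route 2: 893200 × 0.08 × 0.17 × 0.18 = 2186.5536 MJ
Total at Goshawk: 1350.9888 + 2186.5536 = 3537.5424 MJ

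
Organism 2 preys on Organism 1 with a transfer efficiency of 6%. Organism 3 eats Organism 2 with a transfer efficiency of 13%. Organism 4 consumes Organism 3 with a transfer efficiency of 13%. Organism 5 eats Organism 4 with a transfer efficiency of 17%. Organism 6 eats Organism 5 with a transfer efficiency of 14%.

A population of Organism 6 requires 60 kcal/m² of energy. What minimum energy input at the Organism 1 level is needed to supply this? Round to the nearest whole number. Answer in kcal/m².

2486202 kcal/m²

Cumulative transfer efficiency: 0.06 × 0.13 × 0.13 × 0.17 × 0.14 = 0.0000241332
Organism 1 energy = 60 / 0.0000241332 = 2486202 kcal/m²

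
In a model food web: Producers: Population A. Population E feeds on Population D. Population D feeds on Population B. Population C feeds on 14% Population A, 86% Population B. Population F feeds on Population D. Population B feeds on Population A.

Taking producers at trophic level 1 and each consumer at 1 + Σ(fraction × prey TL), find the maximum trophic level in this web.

Population B: 1 + 1 = 2
Population C: 1 + (0.14×1 + 0.86×2) = 2.86
Population D: 1 + 2 = 3
Population E: 1 + 3 = 4
Population F: 1 + 3 = 4

4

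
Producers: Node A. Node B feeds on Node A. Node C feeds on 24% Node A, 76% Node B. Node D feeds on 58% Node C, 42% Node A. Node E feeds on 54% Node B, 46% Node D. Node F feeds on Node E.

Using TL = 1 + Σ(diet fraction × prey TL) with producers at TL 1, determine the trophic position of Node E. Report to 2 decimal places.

Node B: 1 + 1 = 2
Node C: 1 + (0.24×1 + 0.76×2) = 2.76
Node D: 1 + (0.58×2.76 + 0.42×1) = 3.0208
Node E: 1 + (0.54×2 + 0.46×3.0208) = 3.469568
Node F: 1 + 3.469568 = 4.469568

3.47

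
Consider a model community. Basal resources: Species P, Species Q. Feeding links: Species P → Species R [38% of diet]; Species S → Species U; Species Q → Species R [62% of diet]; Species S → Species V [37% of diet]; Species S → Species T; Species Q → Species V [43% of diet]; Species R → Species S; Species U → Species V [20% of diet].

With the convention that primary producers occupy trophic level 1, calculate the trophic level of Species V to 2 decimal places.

3.34

Species R: 1 + (0.38×1 + 0.62×1) = 2
Species S: 1 + 2 = 3
Species T: 1 + 3 = 4
Species U: 1 + 3 = 4
Species V: 1 + (0.2×4 + 0.43×1 + 0.37×3) = 3.34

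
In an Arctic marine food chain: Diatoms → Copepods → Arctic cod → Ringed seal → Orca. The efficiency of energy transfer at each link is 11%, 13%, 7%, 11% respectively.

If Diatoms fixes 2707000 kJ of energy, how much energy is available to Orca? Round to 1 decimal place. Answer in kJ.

298.1 kJ

Copepods: 2707000 × 0.11 = 297770 kJ
Arctic cod: 297770 × 0.13 = 38710.1 kJ
Ringed seal: 38710.1 × 0.07 = 2709.707 kJ
Orca: 2709.707 × 0.11 = 298.06777 kJ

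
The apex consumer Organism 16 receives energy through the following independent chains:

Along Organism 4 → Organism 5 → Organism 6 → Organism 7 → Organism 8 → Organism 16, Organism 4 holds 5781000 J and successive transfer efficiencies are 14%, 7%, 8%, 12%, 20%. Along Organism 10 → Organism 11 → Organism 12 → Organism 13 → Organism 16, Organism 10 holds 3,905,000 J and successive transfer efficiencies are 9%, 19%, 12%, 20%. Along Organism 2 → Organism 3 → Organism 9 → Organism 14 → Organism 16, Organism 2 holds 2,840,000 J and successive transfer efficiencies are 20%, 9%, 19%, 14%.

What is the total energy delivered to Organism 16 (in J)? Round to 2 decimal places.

3071.18 J

Via Organism 4: 5781000 × 0.14 × 0.07 × 0.08 × 0.12 × 0.2 = 108.775296 J
Via Organism 10: 3905000 × 0.09 × 0.19 × 0.12 × 0.2 = 1602.612 J
Via Organism 2: 2840000 × 0.2 × 0.09 × 0.19 × 0.14 = 1359.792 J
Total at Organism 16: 108.775296 + 1602.612 + 1359.792 = 3071.179296 J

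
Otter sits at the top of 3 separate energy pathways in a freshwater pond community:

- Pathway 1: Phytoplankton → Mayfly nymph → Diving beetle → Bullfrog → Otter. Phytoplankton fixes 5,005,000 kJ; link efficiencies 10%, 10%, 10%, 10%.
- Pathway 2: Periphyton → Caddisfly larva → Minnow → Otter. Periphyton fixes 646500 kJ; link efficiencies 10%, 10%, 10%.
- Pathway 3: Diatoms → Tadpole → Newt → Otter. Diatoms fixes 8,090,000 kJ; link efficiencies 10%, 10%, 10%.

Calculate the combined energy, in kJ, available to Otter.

9237 kJ

Pathway 1: 5005000 × 0.1 × 0.1 × 0.1 × 0.1 = 500.5 kJ
Pathway 2: 646500 × 0.1 × 0.1 × 0.1 = 646.5 kJ
Pathway 3: 8090000 × 0.1 × 0.1 × 0.1 = 8090 kJ
Total at Otter: 500.5 + 646.5 + 8090 = 9237 kJ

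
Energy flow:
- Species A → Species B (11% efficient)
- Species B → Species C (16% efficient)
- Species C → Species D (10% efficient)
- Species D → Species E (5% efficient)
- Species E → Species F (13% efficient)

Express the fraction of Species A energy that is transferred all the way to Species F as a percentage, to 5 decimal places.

0.00114%

Product of link efficiencies: 0.11 × 0.16 × 0.1 × 0.05 × 0.13 = 0.00001144
As a percentage: 0.00001144 × 100 = 0.00114%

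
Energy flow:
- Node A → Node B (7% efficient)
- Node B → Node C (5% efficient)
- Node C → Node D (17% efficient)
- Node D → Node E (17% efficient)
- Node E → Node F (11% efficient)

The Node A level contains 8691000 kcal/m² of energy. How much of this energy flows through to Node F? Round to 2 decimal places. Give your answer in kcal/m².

96.70 kcal/m²

Node B: 8691000 × 0.07 = 608370 kcal/m²
Node C: 608370 × 0.05 = 30418.5 kcal/m²
Node D: 30418.5 × 0.17 = 5171.145 kcal/m²
Node E: 5171.145 × 0.17 = 879.09465 kcal/m²
Node F: 879.09465 × 0.11 = 96.7004115 kcal/m²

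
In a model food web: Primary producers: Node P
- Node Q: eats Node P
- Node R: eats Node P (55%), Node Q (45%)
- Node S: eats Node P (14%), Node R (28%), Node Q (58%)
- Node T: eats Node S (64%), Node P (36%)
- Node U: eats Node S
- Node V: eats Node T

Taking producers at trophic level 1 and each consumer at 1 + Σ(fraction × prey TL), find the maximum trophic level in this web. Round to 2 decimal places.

Node Q: 1 + 1 = 2
Node R: 1 + (0.55×1 + 0.45×2) = 2.45
Node S: 1 + (0.14×1 + 0.28×2.45 + 0.58×2) = 2.986
Node T: 1 + (0.64×2.986 + 0.36×1) = 3.27104
Node U: 1 + 2.986 = 3.986
Node V: 1 + 3.27104 = 4.27104

4.27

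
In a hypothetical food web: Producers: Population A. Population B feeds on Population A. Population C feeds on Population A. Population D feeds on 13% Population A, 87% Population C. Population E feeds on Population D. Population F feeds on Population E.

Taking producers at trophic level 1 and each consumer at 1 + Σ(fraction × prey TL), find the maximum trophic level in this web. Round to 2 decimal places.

4.87

Population B: 1 + 1 = 2
Population C: 1 + 1 = 2
Population D: 1 + (0.13×1 + 0.87×2) = 2.87
Population E: 1 + 2.87 = 3.87
Population F: 1 + 3.87 = 4.87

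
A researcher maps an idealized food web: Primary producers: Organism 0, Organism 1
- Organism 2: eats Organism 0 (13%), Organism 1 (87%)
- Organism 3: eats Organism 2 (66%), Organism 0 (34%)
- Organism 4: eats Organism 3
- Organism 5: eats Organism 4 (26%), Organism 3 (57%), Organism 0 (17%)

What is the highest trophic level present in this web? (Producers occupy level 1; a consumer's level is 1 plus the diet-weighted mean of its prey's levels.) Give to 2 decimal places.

3.66

Organism 2: 1 + (0.13×1 + 0.87×1) = 2
Organism 3: 1 + (0.66×2 + 0.34×1) = 2.66
Organism 4: 1 + 2.66 = 3.66
Organism 5: 1 + (0.26×3.66 + 0.57×2.66 + 0.17×1) = 3.6378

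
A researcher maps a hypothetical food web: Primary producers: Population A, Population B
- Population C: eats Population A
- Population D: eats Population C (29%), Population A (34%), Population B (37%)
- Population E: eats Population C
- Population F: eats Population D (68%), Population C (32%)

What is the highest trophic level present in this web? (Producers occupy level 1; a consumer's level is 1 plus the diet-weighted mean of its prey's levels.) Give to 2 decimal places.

Population C: 1 + 1 = 2
Population D: 1 + (0.29×2 + 0.34×1 + 0.37×1) = 2.29
Population E: 1 + 2 = 3
Population F: 1 + (0.68×2.29 + 0.32×2) = 3.1972

3.20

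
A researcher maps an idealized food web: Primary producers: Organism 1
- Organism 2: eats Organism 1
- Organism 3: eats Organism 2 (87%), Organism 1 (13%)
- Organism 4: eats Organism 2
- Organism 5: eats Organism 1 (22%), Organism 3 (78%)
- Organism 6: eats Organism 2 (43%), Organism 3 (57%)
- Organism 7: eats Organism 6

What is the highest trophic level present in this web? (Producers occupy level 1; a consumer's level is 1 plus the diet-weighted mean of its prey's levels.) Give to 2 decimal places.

4.50

Organism 2: 1 + 1 = 2
Organism 3: 1 + (0.87×2 + 0.13×1) = 2.87
Organism 4: 1 + 2 = 3
Organism 5: 1 + (0.22×1 + 0.78×2.87) = 3.4586
Organism 6: 1 + (0.43×2 + 0.57×2.87) = 3.4959
Organism 7: 1 + 3.4959 = 4.4959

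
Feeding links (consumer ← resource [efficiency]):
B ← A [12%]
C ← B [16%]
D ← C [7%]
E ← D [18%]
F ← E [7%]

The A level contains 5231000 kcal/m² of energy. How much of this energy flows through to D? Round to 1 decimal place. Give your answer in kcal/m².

B: 5231000 × 0.12 = 627720 kcal/m²
C: 627720 × 0.16 = 100435.2 kcal/m²
D: 100435.2 × 0.07 = 7030.464 kcal/m²

7030.5 kcal/m²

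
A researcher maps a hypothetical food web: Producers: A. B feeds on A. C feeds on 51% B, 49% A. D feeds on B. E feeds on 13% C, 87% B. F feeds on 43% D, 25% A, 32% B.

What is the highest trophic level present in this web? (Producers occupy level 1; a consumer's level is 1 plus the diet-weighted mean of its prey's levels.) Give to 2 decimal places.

3.18

B: 1 + 1 = 2
C: 1 + (0.51×2 + 0.49×1) = 2.51
D: 1 + 2 = 3
E: 1 + (0.13×2.51 + 0.87×2) = 3.0663
F: 1 + (0.43×3 + 0.25×1 + 0.32×2) = 3.18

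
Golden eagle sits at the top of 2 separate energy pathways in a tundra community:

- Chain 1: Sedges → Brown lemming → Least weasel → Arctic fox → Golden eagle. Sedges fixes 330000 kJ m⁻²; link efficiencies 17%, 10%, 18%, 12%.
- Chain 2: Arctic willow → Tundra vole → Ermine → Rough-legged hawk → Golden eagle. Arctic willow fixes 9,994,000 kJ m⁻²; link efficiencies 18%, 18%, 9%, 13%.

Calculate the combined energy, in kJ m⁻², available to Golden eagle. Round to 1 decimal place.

3909.7 kJ m⁻²

Chain 1: 330000 × 0.17 × 0.1 × 0.18 × 0.12 = 121.176 kJ m⁻²
Chain 2: 9994000 × 0.18 × 0.18 × 0.09 × 0.13 = 3788.52552 kJ m⁻²
Total at Golden eagle: 121.176 + 3788.52552 = 3909.70152 kJ m⁻²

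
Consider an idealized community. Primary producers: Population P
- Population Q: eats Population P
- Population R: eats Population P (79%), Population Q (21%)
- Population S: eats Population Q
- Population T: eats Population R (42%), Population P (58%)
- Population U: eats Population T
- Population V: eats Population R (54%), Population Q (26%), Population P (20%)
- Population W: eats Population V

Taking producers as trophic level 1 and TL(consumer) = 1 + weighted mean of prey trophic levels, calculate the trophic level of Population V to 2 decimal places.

2.91

Population Q: 1 + 1 = 2
Population R: 1 + (0.79×1 + 0.21×2) = 2.21
Population S: 1 + 2 = 3
Population T: 1 + (0.42×2.21 + 0.58×1) = 2.5082
Population U: 1 + 2.5082 = 3.5082
Population V: 1 + (0.54×2.21 + 0.26×2 + 0.2×1) = 2.9134
Population W: 1 + 2.9134 = 3.9134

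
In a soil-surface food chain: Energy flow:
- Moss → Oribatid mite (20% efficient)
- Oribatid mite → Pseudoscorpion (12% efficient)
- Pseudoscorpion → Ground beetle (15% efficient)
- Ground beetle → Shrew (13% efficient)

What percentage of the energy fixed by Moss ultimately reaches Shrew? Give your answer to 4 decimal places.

0.0468%

Product of link efficiencies: 0.2 × 0.12 × 0.15 × 0.13 = 0.000468
As a percentage: 0.000468 × 100 = 0.0468%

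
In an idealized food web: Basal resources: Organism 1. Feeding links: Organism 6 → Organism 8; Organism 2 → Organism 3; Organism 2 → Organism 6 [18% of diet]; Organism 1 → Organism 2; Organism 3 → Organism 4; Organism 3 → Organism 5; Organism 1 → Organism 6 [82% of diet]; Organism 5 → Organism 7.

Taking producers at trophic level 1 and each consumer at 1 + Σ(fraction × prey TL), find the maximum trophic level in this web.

Organism 2: 1 + 1 = 2
Organism 3: 1 + 2 = 3
Organism 4: 1 + 3 = 4
Organism 5: 1 + 3 = 4
Organism 6: 1 + (0.82×1 + 0.18×2) = 2.18
Organism 7: 1 + 4 = 5
Organism 8: 1 + 2.18 = 3.18

5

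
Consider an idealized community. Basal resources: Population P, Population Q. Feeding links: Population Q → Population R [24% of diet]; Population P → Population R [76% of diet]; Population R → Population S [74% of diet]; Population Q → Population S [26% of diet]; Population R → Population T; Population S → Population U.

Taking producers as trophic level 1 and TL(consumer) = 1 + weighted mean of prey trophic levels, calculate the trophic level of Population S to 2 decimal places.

2.74

Population R: 1 + (0.24×1 + 0.76×1) = 2
Population S: 1 + (0.74×2 + 0.26×1) = 2.74
Population T: 1 + 2 = 3
Population U: 1 + 2.74 = 3.74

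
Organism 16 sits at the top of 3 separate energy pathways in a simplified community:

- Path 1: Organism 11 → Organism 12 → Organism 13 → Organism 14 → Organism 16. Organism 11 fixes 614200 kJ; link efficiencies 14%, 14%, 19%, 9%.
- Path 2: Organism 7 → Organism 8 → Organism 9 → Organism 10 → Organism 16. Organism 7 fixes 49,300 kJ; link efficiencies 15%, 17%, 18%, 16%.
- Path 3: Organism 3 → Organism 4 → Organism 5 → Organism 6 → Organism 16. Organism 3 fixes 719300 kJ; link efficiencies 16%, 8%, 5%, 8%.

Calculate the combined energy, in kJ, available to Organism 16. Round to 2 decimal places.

278.89 kJ

Path 1: 614200 × 0.14 × 0.14 × 0.19 × 0.09 = 205.855272 kJ
Path 2: 49300 × 0.15 × 0.17 × 0.18 × 0.16 = 36.20592 kJ
Path 3: 719300 × 0.16 × 0.08 × 0.05 × 0.08 = 36.82816 kJ
Total at Organism 16: 205.855272 + 36.20592 + 36.82816 = 278.889352 kJ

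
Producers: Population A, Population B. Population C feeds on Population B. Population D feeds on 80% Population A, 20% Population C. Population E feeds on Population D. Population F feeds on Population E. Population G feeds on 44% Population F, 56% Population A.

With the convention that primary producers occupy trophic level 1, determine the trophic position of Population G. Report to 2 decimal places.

3.41

Population C: 1 + 1 = 2
Population D: 1 + (0.8×1 + 0.2×2) = 2.2
Population E: 1 + 2.2 = 3.2
Population F: 1 + 3.2 = 4.2
Population G: 1 + (0.44×4.2 + 0.56×1) = 3.408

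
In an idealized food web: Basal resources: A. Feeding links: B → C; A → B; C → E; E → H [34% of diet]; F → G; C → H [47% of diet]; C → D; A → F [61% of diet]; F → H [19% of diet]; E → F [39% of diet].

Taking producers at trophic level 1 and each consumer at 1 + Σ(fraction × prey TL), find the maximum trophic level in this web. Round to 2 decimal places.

4.37

B: 1 + 1 = 2
C: 1 + 2 = 3
D: 1 + 3 = 4
E: 1 + 3 = 4
F: 1 + (0.39×4 + 0.61×1) = 3.17
G: 1 + 3.17 = 4.17
H: 1 + (0.47×3 + 0.19×3.17 + 0.34×4) = 4.3723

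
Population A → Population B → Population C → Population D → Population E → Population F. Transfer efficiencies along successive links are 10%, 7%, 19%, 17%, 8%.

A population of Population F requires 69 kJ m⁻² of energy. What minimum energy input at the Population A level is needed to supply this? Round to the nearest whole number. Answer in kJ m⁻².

Cumulative transfer efficiency: 0.1 × 0.07 × 0.19 × 0.17 × 0.08 = 0.000018088
Population A energy = 69 / 0.000018088 = 3814684 kJ m⁻²

3814684 kJ m⁻²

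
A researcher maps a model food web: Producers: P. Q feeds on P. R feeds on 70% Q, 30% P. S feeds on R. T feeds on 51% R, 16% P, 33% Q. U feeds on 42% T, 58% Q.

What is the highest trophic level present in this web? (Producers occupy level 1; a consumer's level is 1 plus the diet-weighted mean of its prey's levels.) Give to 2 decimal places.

3.70

Q: 1 + 1 = 2
R: 1 + (0.7×2 + 0.3×1) = 2.7
S: 1 + 2.7 = 3.7
T: 1 + (0.51×2.7 + 0.16×1 + 0.33×2) = 3.197
U: 1 + (0.42×3.197 + 0.58×2) = 3.50274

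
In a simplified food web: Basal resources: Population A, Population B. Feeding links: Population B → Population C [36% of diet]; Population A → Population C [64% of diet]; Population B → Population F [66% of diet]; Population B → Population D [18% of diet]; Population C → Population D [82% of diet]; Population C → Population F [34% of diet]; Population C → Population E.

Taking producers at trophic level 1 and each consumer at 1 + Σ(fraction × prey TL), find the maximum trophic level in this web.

3

Population C: 1 + (0.36×1 + 0.64×1) = 2
Population D: 1 + (0.18×1 + 0.82×2) = 2.82
Population E: 1 + 2 = 3
Population F: 1 + (0.34×2 + 0.66×1) = 2.34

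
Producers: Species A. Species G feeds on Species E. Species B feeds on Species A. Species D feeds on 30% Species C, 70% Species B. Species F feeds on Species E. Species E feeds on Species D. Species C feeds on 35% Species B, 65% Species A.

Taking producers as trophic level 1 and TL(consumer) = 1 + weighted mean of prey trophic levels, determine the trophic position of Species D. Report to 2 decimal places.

Species B: 1 + 1 = 2
Species C: 1 + (0.35×2 + 0.65×1) = 2.35
Species D: 1 + (0.3×2.35 + 0.7×2) = 3.105
Species E: 1 + 3.105 = 4.105
Species F: 1 + 4.105 = 5.105
Species G: 1 + 4.105 = 5.105

3.11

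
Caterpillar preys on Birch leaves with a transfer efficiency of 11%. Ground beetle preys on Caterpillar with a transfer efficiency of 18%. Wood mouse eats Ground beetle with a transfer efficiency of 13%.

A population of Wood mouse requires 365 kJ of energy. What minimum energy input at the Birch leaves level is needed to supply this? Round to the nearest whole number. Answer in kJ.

Cumulative transfer efficiency: 0.11 × 0.18 × 0.13 = 0.002574
Birch leaves energy = 365 / 0.002574 = 141803 kJ

141803 kJ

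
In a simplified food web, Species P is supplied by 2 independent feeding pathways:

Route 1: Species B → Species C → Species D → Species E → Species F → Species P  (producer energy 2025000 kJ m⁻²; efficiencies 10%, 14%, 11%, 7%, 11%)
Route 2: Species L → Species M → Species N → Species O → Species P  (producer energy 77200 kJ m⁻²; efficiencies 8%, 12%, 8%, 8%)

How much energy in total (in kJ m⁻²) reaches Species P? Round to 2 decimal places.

Route 1: 2025000 × 0.1 × 0.14 × 0.11 × 0.07 × 0.11 = 24.01245 kJ m⁻²
Route 2: 77200 × 0.08 × 0.12 × 0.08 × 0.08 = 4.743168 kJ m⁻²
Total at Species P: 24.01245 + 4.743168 = 28.755618 kJ m⁻²

28.76 kJ m⁻²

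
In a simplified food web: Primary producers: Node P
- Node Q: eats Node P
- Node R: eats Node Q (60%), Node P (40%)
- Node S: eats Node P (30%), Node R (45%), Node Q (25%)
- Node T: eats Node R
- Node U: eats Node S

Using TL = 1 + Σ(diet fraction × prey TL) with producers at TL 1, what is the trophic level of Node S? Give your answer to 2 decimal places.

Node Q: 1 + 1 = 2
Node R: 1 + (0.6×2 + 0.4×1) = 2.6
Node S: 1 + (0.3×1 + 0.45×2.6 + 0.25×2) = 2.97
Node T: 1 + 2.6 = 3.6
Node U: 1 + 2.97 = 3.97

2.97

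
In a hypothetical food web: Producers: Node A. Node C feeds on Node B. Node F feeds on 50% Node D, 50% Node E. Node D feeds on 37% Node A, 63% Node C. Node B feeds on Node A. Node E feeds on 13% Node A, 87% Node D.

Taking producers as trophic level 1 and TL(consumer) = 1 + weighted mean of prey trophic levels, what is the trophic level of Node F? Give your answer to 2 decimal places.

4.61

Node B: 1 + 1 = 2
Node C: 1 + 2 = 3
Node D: 1 + (0.37×1 + 0.63×3) = 3.26
Node E: 1 + (0.13×1 + 0.87×3.26) = 3.9662
Node F: 1 + (0.5×3.26 + 0.5×3.9662) = 4.6131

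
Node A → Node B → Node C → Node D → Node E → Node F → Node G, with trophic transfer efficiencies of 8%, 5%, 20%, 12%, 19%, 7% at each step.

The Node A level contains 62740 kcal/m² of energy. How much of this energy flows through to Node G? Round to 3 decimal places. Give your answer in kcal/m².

Node B: 62740 × 0.08 = 5019.2 kcal/m²
Node C: 5019.2 × 0.05 = 250.96 kcal/m²
Node D: 250.96 × 0.2 = 50.192 kcal/m²
Node E: 50.192 × 0.12 = 6.02304 kcal/m²
Node F: 6.02304 × 0.19 = 1.1443776 kcal/m²
Node G: 1.1443776 × 0.07 = 0.080106432 kcal/m²

0.080 kcal/m²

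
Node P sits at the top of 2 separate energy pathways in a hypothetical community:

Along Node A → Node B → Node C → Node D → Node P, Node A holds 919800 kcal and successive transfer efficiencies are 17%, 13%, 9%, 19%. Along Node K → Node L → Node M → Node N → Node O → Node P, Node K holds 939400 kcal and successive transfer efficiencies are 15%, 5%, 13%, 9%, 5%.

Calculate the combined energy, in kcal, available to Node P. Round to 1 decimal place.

Via Node A: 919800 × 0.17 × 0.13 × 0.09 × 0.19 = 347.601618 kcal
Via Node K: 939400 × 0.15 × 0.05 × 0.13 × 0.09 × 0.05 = 4.1216175 kcal
Total at Node P: 347.601618 + 4.1216175 = 351.7232355 kcal

351.7 kcal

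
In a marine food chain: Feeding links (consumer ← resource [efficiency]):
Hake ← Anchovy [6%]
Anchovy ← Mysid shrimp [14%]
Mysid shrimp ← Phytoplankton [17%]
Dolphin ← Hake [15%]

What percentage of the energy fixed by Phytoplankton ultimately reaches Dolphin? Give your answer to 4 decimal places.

0.0214%

Product of link efficiencies: 0.17 × 0.14 × 0.06 × 0.15 = 0.0002142
As a percentage: 0.0002142 × 100 = 0.0214%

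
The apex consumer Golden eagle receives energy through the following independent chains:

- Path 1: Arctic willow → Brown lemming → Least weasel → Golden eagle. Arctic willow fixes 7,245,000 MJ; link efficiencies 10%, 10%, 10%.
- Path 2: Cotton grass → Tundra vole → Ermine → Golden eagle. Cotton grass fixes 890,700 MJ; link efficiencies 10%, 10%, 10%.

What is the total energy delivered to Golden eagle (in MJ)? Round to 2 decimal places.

8135.70 MJ

Path 1: 7245000 × 0.1 × 0.1 × 0.1 = 7245 MJ
Path 2: 890700 × 0.1 × 0.1 × 0.1 = 890.7 MJ
Total at Golden eagle: 7245 + 890.7 = 8135.7 MJ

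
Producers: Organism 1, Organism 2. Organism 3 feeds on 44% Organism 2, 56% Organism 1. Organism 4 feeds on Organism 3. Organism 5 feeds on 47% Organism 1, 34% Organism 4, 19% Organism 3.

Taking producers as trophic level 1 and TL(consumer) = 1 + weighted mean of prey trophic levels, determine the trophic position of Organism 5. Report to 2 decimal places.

2.87

Organism 3: 1 + (0.44×1 + 0.56×1) = 2
Organism 4: 1 + 2 = 3
Organism 5: 1 + (0.47×1 + 0.34×3 + 0.19×2) = 2.87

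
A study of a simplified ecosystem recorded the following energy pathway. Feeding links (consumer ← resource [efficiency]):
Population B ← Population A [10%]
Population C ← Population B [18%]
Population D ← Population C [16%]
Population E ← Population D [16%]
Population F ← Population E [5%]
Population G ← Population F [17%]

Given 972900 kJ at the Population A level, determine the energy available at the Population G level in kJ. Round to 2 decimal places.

3.81 kJ

Population B: 972900 × 0.1 = 97290 kJ
Population C: 97290 × 0.18 = 17512.2 kJ
Population D: 17512.2 × 0.16 = 2801.952 kJ
Population E: 2801.952 × 0.16 = 448.31232 kJ
Population F: 448.31232 × 0.05 = 22.415616 kJ
Population G: 22.415616 × 0.17 = 3.81065472 kJ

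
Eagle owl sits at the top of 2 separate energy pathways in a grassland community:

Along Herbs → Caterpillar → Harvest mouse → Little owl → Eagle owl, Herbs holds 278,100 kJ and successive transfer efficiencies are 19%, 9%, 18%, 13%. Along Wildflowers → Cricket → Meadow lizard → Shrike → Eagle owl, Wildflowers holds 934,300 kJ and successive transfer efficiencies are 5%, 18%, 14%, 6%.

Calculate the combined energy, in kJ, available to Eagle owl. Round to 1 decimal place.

Via Herbs: 278100 × 0.19 × 0.09 × 0.18 × 0.13 = 111.278934 kJ
Via Wildflowers: 934300 × 0.05 × 0.18 × 0.14 × 0.06 = 70.63308 kJ
Total at Eagle owl: 111.278934 + 70.63308 = 181.912014 kJ

181.9 kJ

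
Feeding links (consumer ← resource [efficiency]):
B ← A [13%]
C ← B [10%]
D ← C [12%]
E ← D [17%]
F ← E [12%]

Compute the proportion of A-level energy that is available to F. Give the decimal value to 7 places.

Product of link efficiencies: 0.13 × 0.1 × 0.12 × 0.17 × 0.12 = 0.000031824

0.0000318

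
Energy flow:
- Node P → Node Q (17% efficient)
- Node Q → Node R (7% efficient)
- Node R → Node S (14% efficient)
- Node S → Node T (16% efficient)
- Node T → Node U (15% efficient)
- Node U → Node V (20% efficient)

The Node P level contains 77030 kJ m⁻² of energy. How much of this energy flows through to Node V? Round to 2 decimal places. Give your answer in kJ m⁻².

Node Q: 77030 × 0.17 = 13095.1 kJ m⁻²
Node R: 13095.1 × 0.07 = 916.657 kJ m⁻²
Node S: 916.657 × 0.14 = 128.33198 kJ m⁻²
Node T: 128.33198 × 0.16 = 20.5331168 kJ m⁻²
Node U: 20.5331168 × 0.15 = 3.07996752 kJ m⁻²
Node V: 3.07996752 × 0.2 = 0.615993504 kJ m⁻²

0.62 kJ m⁻²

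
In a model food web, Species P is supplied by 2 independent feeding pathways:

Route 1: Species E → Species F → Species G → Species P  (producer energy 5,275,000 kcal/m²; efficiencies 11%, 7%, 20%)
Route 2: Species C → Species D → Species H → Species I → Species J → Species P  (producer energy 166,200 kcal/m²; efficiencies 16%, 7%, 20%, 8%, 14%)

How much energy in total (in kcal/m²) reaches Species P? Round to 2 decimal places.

8127.67 kcal/m²

Route 1: 5275000 × 0.11 × 0.07 × 0.2 = 8123.5 kcal/m²
Route 2: 166200 × 0.16 × 0.07 × 0.2 × 0.08 × 0.14 = 4.1696256 kcal/m²
Total at Species P: 8123.5 + 4.1696256 = 8127.6696256 kcal/m²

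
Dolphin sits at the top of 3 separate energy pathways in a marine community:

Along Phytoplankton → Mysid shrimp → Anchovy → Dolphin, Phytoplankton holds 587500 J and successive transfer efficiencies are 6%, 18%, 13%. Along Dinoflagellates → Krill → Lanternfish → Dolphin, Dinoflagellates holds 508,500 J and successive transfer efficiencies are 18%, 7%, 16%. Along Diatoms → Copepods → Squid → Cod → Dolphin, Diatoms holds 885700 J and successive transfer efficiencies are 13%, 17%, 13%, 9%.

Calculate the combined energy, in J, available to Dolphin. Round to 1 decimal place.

Via Phytoplankton: 587500 × 0.06 × 0.18 × 0.13 = 824.85 J
Via Dinoflagellates: 508500 × 0.18 × 0.07 × 0.16 = 1025.136 J
Via Diatoms: 885700 × 0.13 × 0.17 × 0.13 × 0.09 = 229.015449 J
Total at Dolphin: 824.85 + 1025.136 + 229.015449 = 2079.001449 J

2079.0 J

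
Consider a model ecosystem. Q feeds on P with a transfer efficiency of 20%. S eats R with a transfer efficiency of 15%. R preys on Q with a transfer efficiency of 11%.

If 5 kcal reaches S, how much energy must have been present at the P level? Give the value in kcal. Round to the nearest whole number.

Cumulative transfer efficiency: 0.2 × 0.11 × 0.15 = 0.0033
P energy = 5 / 0.0033 = 1515 kcal

1515 kcal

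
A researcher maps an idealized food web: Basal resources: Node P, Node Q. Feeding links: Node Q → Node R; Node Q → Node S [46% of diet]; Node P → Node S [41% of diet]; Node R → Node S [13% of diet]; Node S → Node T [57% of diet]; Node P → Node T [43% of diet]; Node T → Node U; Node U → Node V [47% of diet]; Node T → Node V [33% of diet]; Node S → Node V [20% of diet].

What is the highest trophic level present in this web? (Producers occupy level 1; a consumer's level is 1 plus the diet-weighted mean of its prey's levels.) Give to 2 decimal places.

4.01

Node R: 1 + 1 = 2
Node S: 1 + (0.46×1 + 0.41×1 + 0.13×2) = 2.13
Node T: 1 + (0.57×2.13 + 0.43×1) = 2.6441
Node U: 1 + 2.6441 = 3.6441
Node V: 1 + (0.47×3.6441 + 0.33×2.6441 + 0.2×2.13) = 4.01128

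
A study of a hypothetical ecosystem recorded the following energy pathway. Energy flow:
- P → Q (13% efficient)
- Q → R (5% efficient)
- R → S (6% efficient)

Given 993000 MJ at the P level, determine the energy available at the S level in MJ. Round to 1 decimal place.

387.3 MJ

Q: 993000 × 0.13 = 129090 MJ
R: 129090 × 0.05 = 6454.5 MJ
S: 6454.5 × 0.06 = 387.27 MJ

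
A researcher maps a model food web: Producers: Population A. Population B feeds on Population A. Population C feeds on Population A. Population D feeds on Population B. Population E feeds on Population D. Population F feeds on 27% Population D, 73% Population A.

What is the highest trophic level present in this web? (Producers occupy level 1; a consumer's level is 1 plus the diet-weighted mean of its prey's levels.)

Population B: 1 + 1 = 2
Population C: 1 + 1 = 2
Population D: 1 + 2 = 3
Population E: 1 + 3 = 4
Population F: 1 + (0.27×3 + 0.73×1) = 2.54

4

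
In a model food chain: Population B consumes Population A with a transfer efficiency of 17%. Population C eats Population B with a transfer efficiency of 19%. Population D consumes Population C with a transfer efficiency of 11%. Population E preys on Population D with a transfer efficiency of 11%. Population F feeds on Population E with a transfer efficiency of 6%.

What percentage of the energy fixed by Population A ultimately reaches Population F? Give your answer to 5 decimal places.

0.00234%

Product of link efficiencies: 0.17 × 0.19 × 0.11 × 0.11 × 0.06 = 0.0000234498
As a percentage: 0.0000234498 × 100 = 0.00234%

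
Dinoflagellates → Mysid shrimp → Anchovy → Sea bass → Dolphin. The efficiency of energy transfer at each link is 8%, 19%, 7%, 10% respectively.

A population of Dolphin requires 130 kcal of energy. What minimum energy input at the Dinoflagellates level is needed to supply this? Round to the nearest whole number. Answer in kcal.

1221805 kcal

Cumulative transfer efficiency: 0.08 × 0.19 × 0.07 × 0.1 = 0.0001064
Dinoflagellates energy = 130 / 0.0001064 = 1221805 kcal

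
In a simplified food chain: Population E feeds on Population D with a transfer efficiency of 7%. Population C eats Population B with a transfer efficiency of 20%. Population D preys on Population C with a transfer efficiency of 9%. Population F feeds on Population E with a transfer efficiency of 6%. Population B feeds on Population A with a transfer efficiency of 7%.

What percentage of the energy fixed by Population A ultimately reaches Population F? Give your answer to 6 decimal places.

0.000529%

Product of link efficiencies: 0.07 × 0.2 × 0.09 × 0.07 × 0.06 = 0.000005292
As a percentage: 0.000005292 × 100 = 0.000529%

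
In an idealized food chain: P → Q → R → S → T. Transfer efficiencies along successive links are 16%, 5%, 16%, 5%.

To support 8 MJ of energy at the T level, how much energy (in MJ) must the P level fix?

Cumulative transfer efficiency: 0.16 × 0.05 × 0.16 × 0.05 = 0.000064
P energy = 8 / 0.000064 = 125000 MJ

125000 MJ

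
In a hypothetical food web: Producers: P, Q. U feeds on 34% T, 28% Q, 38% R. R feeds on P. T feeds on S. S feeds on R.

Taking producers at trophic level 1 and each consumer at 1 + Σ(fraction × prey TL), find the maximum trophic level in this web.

4

R: 1 + 1 = 2
S: 1 + 2 = 3
T: 1 + 3 = 4
U: 1 + (0.34×4 + 0.28×1 + 0.38×2) = 3.4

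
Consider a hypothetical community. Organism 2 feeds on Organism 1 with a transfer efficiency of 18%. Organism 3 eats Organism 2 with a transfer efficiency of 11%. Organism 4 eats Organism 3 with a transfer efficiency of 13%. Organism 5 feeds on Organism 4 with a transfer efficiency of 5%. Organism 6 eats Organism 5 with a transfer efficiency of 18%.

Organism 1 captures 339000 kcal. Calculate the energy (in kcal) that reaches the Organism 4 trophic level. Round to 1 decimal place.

Organism 2: 339000 × 0.18 = 61020 kcal
Organism 3: 61020 × 0.11 = 6712.2 kcal
Organism 4: 6712.2 × 0.13 = 872.586 kcal

872.6 kcal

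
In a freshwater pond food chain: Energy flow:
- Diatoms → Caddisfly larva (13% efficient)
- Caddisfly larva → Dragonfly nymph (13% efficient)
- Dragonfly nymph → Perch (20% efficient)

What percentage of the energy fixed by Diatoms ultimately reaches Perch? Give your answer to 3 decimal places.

0.338%

Product of link efficiencies: 0.13 × 0.13 × 0.2 = 0.00338
As a percentage: 0.00338 × 100 = 0.338%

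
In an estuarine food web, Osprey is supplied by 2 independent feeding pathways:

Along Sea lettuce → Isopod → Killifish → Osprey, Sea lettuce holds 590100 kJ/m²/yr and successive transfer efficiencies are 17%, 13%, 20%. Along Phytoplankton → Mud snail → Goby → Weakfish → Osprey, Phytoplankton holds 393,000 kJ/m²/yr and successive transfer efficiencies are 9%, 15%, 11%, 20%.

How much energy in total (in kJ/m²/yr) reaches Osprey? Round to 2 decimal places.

2724.96 kJ/m²/yr

Via Sea lettuce: 590100 × 0.17 × 0.13 × 0.2 = 2608.242 kJ/m²/yr
Via Phytoplankton: 393000 × 0.09 × 0.15 × 0.11 × 0.2 = 116.721 kJ/m²/yr
Total at Osprey: 2608.242 + 116.721 = 2724.963 kJ/m²/yr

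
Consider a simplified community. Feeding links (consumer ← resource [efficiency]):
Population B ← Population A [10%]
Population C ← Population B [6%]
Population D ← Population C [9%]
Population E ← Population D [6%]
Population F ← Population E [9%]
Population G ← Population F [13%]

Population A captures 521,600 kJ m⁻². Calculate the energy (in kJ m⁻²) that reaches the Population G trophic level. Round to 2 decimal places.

0.20 kJ m⁻²

Population B: 521600 × 0.1 = 52160 kJ m⁻²
Population C: 52160 × 0.06 = 3129.6 kJ m⁻²
Population D: 3129.6 × 0.09 = 281.664 kJ m⁻²
Population E: 281.664 × 0.06 = 16.89984 kJ m⁻²
Population F: 16.89984 × 0.09 = 1.5209856 kJ m⁻²
Population G: 1.5209856 × 0.13 = 0.197728128 kJ m⁻²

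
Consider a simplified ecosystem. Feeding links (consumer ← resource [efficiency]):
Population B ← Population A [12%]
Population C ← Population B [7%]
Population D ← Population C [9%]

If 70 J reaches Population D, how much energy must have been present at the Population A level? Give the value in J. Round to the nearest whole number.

92593 J

Cumulative transfer efficiency: 0.12 × 0.07 × 0.09 = 0.000756
Population A energy = 70 / 0.000756 = 92593 J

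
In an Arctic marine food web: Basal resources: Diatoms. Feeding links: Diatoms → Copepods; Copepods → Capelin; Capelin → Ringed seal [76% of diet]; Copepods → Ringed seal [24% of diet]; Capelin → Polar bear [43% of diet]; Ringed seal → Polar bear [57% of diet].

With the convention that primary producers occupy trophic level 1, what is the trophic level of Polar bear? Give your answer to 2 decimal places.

4.43

Copepods: 1 + 1 = 2
Capelin: 1 + 2 = 3
Ringed seal: 1 + (0.76×3 + 0.24×2) = 3.76
Polar bear: 1 + (0.43×3 + 0.57×3.76) = 4.4332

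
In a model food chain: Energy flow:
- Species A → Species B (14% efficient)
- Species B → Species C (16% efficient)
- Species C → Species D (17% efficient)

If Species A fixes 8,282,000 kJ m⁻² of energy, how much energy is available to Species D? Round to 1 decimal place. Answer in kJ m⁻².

31537.9 kJ m⁻²

Species B: 8282000 × 0.14 = 1159480 kJ m⁻²
Species C: 1159480 × 0.16 = 185516.8 kJ m⁻²
Species D: 185516.8 × 0.17 = 31537.856 kJ m⁻²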